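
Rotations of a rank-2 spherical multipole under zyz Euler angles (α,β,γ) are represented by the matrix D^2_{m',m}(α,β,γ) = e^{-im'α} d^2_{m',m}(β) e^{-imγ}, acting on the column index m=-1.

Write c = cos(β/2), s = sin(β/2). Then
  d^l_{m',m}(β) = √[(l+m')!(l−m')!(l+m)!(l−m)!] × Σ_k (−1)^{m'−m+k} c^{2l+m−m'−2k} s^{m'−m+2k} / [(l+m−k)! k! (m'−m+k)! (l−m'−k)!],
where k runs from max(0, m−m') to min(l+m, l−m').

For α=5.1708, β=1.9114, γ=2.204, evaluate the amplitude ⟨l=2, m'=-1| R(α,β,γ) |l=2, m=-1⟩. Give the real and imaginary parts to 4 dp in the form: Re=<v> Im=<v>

First d^2_{-1,-1}(β=1.9114), then the phase factors e^{-i(-1)α} and e^{-i(-1)γ}:
c=cos(1.9114/2)=0.577037, s=sin(1.9114/2)=0.816718; N=√[1·6·1·6]=6.000000
The bounds max(0,m−m')=0 and min(l+m,l−m')=1 give 2 terms
  k=0: (−1)^0·6.0000/(6)·0.5770^4·0.8167^0 = +0.110870
  k=1: (−1)^1·6.0000/(2)·0.5770^2·0.8167^2 = -0.666305
d^2_{-1,-1}(1.9114) = +0.110870 -0.666305 = -0.555435
Phases: e^{-i·(-1)·5.1708}=+0.442524-0.896757i, e^{-i·(-1)·2.204}=-0.591730+0.806136i ⇒ D=-0.256085-0.492877i

Re=-0.2561 Im=-0.4929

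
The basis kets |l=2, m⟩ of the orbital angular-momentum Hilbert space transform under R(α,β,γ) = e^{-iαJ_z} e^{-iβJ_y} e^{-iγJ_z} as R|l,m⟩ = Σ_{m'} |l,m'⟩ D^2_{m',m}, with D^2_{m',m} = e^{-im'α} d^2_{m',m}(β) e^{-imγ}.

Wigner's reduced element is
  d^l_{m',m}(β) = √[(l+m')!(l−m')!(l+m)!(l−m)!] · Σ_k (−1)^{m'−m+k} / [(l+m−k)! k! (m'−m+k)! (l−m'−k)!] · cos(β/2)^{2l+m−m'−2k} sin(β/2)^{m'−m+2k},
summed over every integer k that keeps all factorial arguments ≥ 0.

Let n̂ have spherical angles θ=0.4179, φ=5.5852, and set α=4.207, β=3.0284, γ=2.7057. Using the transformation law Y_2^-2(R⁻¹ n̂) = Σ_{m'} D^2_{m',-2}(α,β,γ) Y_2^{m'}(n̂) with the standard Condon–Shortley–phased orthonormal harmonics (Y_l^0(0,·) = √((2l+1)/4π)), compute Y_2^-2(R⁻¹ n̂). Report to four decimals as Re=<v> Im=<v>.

Re=0.0112 Im=0.0730

Need the full column D^2_{m',-2} for m'=−2..2 at α=4.207, β=3.0284, γ=2.7057.
cos(β/2)=0.056566, sin(β/2)=0.998399
d^2_{-2,-2}: single k=0 term ⇒ +0.000010;  D = +0.000003+0.000010i
d^2_{-1,-2}: single k=0 term ⇒ -0.000361;  D = +0.000355+0.000070i
d^2_{0,-2}: single k=0 term ⇒ +0.007813;  D = +0.005027-0.005980i
d^2_{1,-2}: single k=0 term ⇒ -0.112590;  D = -0.040336-0.105116i
d^2_{2,-2}: single k=0 term ⇒ +0.993611;  D = -0.984028-0.137660i
Y_2^{m'}(θ=0.4179,φ=5.5852) and Σ D·Y over m':
  (+0.0000+0.0000i)·(+0.0111+0.0627i)  (+0.0004+0.0001i)·(+0.2195+0.1842i)  (+0.0050-0.0060i)·(+0.4749+0.0000i)  (-0.0403-0.1051i)·(-0.2195+0.1842i)  (-0.9840-0.1377i)·(+0.0111-0.0627i)
Y_2^-2(R⁻¹ n̂) = +0.011151+0.073018i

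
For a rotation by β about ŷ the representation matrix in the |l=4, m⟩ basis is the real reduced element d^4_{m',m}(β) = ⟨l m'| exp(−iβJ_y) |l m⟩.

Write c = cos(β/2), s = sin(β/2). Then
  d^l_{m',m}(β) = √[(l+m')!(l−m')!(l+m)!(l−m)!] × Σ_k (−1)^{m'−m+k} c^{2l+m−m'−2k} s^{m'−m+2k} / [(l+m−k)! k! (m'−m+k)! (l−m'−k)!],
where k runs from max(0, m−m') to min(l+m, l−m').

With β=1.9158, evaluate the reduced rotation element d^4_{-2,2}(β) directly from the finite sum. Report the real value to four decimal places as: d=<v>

d=-0.2537

d^4_{-2,2}(β=1.9158) via Wigner's sum:
With c≡cos(β/2)=0.575239 and s≡sin(β/2)=0.817985, N=[2·720·720·2]^{1/2}=1440.000000
k∈{4,5,6} keeps every argument non-negative
  k=4: (−1)^0·1440.0000/(96)·0.5752^4·0.8180^4 = +0.735304
  k=5: (−1)^1·1440.0000/(120)·0.5752^2·0.8180^6 = -1.189464
  k=6: (−1)^2·1440.0000/(1440)·0.5752^0·0.8180^8 = +0.200431
d^4_{-2,2}(1.9158) = +0.735304 -1.189464 +0.200431 = -0.253729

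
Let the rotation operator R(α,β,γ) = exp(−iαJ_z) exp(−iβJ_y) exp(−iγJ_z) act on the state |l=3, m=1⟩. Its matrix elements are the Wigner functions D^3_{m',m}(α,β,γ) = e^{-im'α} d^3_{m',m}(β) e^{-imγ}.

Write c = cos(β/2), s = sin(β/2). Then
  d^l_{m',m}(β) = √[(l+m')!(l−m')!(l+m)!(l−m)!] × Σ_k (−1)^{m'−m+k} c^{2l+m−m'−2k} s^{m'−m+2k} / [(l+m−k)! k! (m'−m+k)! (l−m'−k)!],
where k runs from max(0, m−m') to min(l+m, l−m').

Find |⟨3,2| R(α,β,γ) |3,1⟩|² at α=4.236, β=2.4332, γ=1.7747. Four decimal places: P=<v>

P=0.0411

D^3_{2,1}(4.236,2.4332,1.7747) = e^{-i·2·4.236}·d^3_{2,1}(2.4332)·e^{-i·1·1.7747}. Compute d first:
Half-angle: c=0.346837, s=0.937926. N=√(120·1·24·2)=75.894664
The bounds max(0,m−m')=0 and min(l+m,l−m')=1 give 2 terms
  k=0: (−1)^1·75.8947/(24)·0.3468^5·0.9379^1 = -0.014887
  k=1: (−1)^2·75.8947/(12)·0.3468^3·0.9379^3 = +0.217726
d^3_{2,1}(2.4332) = -0.014887 +0.217726 = +0.202839
|D^3_{2,1}|² = |d^3_{2,1}(β)|² = (+0.202839)² = 0.041144 (the z-rotation phases have unit modulus)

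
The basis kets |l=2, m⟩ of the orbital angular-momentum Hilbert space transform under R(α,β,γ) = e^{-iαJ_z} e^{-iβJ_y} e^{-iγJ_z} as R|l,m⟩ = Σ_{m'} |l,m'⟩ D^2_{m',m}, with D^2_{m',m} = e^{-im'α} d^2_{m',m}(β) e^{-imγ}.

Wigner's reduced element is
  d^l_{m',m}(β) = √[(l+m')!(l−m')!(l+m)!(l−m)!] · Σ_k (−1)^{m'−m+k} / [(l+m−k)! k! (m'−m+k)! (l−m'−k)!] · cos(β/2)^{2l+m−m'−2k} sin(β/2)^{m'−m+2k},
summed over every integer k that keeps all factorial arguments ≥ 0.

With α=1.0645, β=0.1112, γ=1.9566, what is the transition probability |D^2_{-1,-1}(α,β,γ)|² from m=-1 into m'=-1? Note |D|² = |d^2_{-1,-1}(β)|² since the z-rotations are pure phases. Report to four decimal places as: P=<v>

D^2_{-1,-1}(1.0645,0.1112,1.9566) = e^{-i·-1·1.0645}·d^2_{-1,-1}(0.1112)·e^{-i·-1·1.9566}. Compute d first:
Half-angle: c=0.998455, s=0.055571. N=√(1·6·1·6)=6.000000
k: max(0,(-1)−(-1))=0 … min(2+(-1),2−(-1))=1
  k=0: (−1)^0·6.0000/(6)·0.9985^4·0.0556^0 = +0.993833
  k=1: (−1)^1·6.0000/(2)·0.9985^2·0.0556^2 = -0.009236
d^2_{-1,-1}(0.1112) = +0.993833 -0.009236 = +0.984597
|D^2_{-1,-1}|² = |d^2_{-1,-1}(β)|² = (+0.984597)² = 0.969432 (the z-rotation phases have unit modulus)

P=0.9694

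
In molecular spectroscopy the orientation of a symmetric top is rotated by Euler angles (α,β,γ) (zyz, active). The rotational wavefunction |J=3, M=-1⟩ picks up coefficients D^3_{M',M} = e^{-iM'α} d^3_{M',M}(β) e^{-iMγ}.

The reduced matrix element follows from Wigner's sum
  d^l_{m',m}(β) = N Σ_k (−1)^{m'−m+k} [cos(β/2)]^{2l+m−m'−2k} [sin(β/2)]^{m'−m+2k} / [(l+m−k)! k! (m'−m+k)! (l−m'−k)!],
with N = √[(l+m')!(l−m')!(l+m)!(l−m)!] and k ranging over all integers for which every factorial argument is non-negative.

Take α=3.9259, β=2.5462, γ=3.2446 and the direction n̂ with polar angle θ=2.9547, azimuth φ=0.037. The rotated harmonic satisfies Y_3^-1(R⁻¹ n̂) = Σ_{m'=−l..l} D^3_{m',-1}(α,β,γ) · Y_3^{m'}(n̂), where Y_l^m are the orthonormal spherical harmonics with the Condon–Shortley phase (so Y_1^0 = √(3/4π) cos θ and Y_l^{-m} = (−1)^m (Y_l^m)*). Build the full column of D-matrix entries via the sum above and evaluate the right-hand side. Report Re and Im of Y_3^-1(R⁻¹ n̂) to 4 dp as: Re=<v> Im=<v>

Need the full column D^3_{m',-1} for m'=−3..3 at α=3.9259, β=2.5462, γ=3.2446.
cos(β/2)=0.293319, sin(β/2)=0.956015
d^3_{-3,-1}: single k=2 term ⇒ +0.026202;  D = -0.020280+0.016591i
d^3_{-2,-1}: k∈[1..2] ⇒ +0.006564 -0.139458 = -0.132894;  D = -0.013376+0.132219i
d^3_{-1,-1}: k∈[0..2] ⇒ +0.000637 -0.054122 +0.431210 = +0.377724;  D = +0.238532+0.292880i
d^3_{0,-1}: k∈[0..2] ⇒ -0.007190 +0.229153 -0.811434 = -0.589472;  D = +0.586347+0.060613i
d^3_{1,-1}: k∈[0..2] ⇒ +0.040592 -0.574947 +0.763462 = +0.229107;  D = +0.177960-0.144293i
d^3_{2,-1}: k∈[0..1] ⇒ -0.139458 +0.740735 = +0.601277;  D = -0.063131+0.597953i
d^3_{3,-1}: single k=0 term ⇒ +0.278345;  D = -0.174830-0.216588i
Y_3^{m'}(θ=2.9547,φ=0.037) and Σ D·Y over m':
  (-0.0203+0.0166i)·(+0.0027-0.0003i)  (-0.0134+0.1322i)·(-0.0346+0.0026i)  (+0.2385+0.2929i)·(+0.2297-0.0085i)  (+0.5863+0.0606i)·(-0.6701+0.0000i)  (+0.1780-0.1443i)·(-0.2297-0.0085i)  (-0.0631+0.5980i)·(-0.0346-0.0026i)  (-0.1748-0.2166i)·(-0.0027-0.0003i)
Y_3^-1(R⁻¹ n̂) = -0.373522+0.031812i

Re=-0.3735 Im=0.0318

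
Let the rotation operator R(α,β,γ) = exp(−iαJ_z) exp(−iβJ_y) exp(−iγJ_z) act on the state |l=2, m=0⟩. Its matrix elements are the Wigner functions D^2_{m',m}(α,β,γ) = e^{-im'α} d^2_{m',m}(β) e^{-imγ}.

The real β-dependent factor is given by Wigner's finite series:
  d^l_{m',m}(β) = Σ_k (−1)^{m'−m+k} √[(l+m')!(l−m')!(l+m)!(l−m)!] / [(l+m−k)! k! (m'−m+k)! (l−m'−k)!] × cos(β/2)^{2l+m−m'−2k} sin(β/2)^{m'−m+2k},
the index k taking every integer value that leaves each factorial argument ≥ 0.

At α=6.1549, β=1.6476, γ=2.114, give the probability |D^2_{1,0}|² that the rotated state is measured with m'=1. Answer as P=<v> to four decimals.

P=0.0088

D^2_{1,0}(6.1549,1.6476,2.114) = e^{-i·1·6.1549}·d^2_{1,0}(1.6476)·e^{-i·0·2.114}. Compute d first:
c=cos(1.6476/2)=0.679438, s=sin(1.6476/2)=0.733733; N=√[6·1·2·2]=4.898979
k∈{0,1} keeps every argument non-negative
  k=0: (−1)^1·4.8990/(2)·0.6794^3·0.7337^1 = -0.563719
  k=1: (−1)^2·4.8990/(2)·0.6794^1·0.7337^3 = +0.657415
d^2_{1,0}(1.6476) = -0.563719 +0.657415 = +0.093695
|D^2_{1,0}|² = |d^2_{1,0}(β)|² = (+0.093695)² = 0.008779 (the z-rotation phases have unit modulus)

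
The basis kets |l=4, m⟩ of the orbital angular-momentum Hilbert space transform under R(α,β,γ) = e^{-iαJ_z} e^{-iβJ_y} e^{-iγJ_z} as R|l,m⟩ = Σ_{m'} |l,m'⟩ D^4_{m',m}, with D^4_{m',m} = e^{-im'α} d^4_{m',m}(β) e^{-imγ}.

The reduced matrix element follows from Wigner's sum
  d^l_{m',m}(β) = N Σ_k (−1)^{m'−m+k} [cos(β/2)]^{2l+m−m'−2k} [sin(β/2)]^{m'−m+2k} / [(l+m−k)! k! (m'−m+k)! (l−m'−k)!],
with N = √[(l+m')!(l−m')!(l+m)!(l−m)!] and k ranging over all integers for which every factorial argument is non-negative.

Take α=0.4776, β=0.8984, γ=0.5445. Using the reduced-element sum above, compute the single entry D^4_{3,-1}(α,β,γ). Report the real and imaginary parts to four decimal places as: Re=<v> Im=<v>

First d^4_{3,-1}(β=0.8984), then the phase factors e^{-i(3)α} and e^{-i(-1)γ}:
Half-angle: c=0.900795, s=0.434245. N=√(5040·1·6·120)=1904.940944
k: max(0,(-1)−(3))=0 … min(4+(-1),4−(3))=1
  k=0: (−1)^4·1904.9409/(144)·0.9008^4·0.4342^4 = +0.309715
  k=1: (−1)^5·1904.9409/(240)·0.9008^2·0.4342^6 = -0.043185
d^4_{3,-1}(0.8984) = +0.309715 -0.043185 = +0.266530
Phases: e^{-i·(3)·0.4776}=+0.137559-0.990494i, e^{-i·(-1)·0.5445}=+0.855386+0.517990i ⇒ D=+0.168109-0.206827i

Re=0.1681 Im=-0.2068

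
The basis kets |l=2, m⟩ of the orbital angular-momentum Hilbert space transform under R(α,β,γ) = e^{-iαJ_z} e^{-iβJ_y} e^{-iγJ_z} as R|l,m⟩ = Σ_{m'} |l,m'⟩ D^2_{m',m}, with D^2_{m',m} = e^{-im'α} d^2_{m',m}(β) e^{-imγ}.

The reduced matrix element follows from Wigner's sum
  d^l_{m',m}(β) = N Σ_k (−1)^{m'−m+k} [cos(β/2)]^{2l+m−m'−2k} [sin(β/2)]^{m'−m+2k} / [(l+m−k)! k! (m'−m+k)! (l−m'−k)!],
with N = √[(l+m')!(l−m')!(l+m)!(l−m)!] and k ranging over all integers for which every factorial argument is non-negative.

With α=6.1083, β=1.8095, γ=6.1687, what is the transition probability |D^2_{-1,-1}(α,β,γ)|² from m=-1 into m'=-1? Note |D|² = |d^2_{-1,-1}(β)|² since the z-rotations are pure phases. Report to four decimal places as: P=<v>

D^2_{-1,-1}(6.1083,1.8095,6.1687) = e^{-i·-1·6.1083}·d^2_{-1,-1}(1.8095)·e^{-i·-1·6.1687}. Compute d first:
Half-angle: c=0.617882, s=0.786271. N=√(1·6·1·6)=6.000000
k: max(0,(-1)−(-1))=0 … min(2+(-1),2−(-1))=1
  k=0: (−1)^0·6.0000/(6)·0.6179^4·0.7863^0 = +0.145755
  k=1: (−1)^1·6.0000/(2)·0.6179^2·0.7863^2 = -0.708071
d^2_{-1,-1}(1.8095) = +0.145755 -0.708071 = -0.562316
|D^2_{-1,-1}|² = |d^2_{-1,-1}(β)|² = (-0.562316)² = 0.316200 (the z-rotation phases have unit modulus)

P=0.3162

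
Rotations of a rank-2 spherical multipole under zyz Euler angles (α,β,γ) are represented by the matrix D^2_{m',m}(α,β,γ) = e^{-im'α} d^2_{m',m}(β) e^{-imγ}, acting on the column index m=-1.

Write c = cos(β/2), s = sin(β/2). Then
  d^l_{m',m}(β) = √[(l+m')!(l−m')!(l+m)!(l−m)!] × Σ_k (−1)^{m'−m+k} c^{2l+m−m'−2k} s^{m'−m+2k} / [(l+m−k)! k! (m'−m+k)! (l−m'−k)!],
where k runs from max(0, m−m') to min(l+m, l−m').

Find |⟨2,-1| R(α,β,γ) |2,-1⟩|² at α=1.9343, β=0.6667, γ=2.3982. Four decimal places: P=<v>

First d^2_{-1,-1}(β=0.6667), then the phase factors e^{-i(-1)α} and e^{-i(-1)γ}:
With c≡cos(β/2)=0.944951 and s≡sin(β/2)=0.327210, N=[1·6·1·6]^{1/2}=6.000000
k: max(0,(-1)−(-1))=0 … min(2+(-1),2−(-1))=1
  k=0: (−1)^0·6.0000/(6)·0.9450^4·0.3272^0 = +0.797330
  k=1: (−1)^1·6.0000/(2)·0.9450^2·0.3272^2 = -0.286810
d^2_{-1,-1}(0.6667) = +0.797330 -0.286810 = +0.510520
|D^2_{-1,-1}|² = |d^2_{-1,-1}(β)|² = (+0.510520)² = 0.260630 (the z-rotation phases have unit modulus)

P=0.2606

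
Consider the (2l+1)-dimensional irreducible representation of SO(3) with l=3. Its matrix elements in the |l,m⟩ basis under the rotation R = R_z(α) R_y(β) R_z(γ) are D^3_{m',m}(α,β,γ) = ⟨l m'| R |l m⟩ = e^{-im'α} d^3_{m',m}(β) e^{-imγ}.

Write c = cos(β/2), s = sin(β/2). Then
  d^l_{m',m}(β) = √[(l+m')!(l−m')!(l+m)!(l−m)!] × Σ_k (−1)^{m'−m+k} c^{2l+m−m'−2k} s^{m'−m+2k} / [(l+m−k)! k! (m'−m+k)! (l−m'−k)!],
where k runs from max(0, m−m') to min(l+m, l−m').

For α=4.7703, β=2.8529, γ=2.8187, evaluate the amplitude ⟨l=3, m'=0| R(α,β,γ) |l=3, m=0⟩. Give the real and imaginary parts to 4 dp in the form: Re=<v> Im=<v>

Re=-0.7644 Im=0.0000

Split into d^3_{0,0}(β=2.8529) × two z-phases.
c=cos(2.8529/2)=0.143846, s=sin(2.8529/2)=0.989600; N=√[6·6·6·6]=36.000000
k∈{0,1,2,3} keeps every argument non-negative
  k=0: (−1)^0·36.0000/(36)·0.1438^6·0.9896^0 = +0.000009
  k=1: (−1)^1·36.0000/(4)·0.1438^4·0.9896^2 = -0.003774
  k=2: (−1)^2·36.0000/(4)·0.1438^2·0.9896^4 = +0.178597
  k=3: (−1)^3·36.0000/(36)·0.1438^0·0.9896^6 = -0.939201
d^3_{0,0}(2.8529) = +0.000009 -0.003774 +0.178597 -0.939201 = -0.764368
D = (+1.000000+0.000000i)·(-0.764368)·(+1.000000+0.000000i) = -0.764368+0.000000i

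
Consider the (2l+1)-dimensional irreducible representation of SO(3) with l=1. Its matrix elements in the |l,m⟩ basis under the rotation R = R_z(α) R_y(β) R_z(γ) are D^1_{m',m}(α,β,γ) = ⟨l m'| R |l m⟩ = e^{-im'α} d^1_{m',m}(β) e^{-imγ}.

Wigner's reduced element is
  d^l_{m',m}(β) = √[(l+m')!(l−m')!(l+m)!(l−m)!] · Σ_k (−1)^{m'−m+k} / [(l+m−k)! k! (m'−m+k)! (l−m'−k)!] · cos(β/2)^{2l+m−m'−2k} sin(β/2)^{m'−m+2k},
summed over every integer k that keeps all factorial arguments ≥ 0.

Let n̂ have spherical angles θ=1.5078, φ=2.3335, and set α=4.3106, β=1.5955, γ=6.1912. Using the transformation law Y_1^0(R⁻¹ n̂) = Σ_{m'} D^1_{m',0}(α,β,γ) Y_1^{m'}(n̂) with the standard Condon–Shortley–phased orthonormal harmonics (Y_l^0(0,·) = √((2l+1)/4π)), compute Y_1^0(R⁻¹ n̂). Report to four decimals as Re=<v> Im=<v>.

Need the full column D^1_{m',0} for m'=−1..1 at α=4.3106, β=1.5955, γ=6.1912.
cos(β/2)=0.698319, sin(β/2)=0.715787
d^1_{-1,0}: single k=1 term ⇒ +0.706891;  D = -0.276441-0.650596i
d^1_{0,0}: k∈[0..1] ⇒ +0.487649 -0.512351 = -0.024701;  D = -0.024701+0.000000i
d^1_{1,0}: single k=0 term ⇒ -0.706891;  D = +0.276441-0.650596i
Y_1^{m'}(θ=1.5078,φ=2.3335) and Σ D·Y over m':
  (-0.2764-0.6506i)·(-0.2382-0.2493i)  (-0.0247+0.0000i)·(+0.0308+0.0000i)  (+0.2764-0.6506i)·(+0.2382-0.2493i)
Y_1^0(R⁻¹ n̂) = -0.193422+0.000000i

Re=-0.1934 Im=0.0000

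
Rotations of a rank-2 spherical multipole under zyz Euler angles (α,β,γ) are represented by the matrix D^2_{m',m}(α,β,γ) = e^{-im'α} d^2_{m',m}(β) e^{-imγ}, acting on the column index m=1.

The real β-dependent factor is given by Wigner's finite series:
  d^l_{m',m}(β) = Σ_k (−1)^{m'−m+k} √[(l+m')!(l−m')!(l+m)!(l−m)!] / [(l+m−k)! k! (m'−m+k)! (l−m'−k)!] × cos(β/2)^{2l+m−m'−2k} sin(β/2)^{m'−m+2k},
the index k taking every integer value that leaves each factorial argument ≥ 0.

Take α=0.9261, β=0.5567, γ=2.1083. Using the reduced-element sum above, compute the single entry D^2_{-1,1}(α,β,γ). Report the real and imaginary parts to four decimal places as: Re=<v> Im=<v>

Re=0.0772 Im=-0.1885

First d^2_{-1,1}(β=0.5567), then the phase factors e^{-i(-1)α} and e^{-i(1)γ}:
c=cos(0.5567/2)=0.961510, s=sin(0.5567/2)=0.274770; N=√[1·6·6·1]=6.000000
The bounds max(0,m−m')=2 and min(l+m,l−m')=3 give 2 terms
  k=2: (−1)^0·6.0000/(2)·0.9615^2·0.2748^2 = +0.209395
  k=3: (−1)^1·6.0000/(6)·0.9615^0·0.2748^4 = -0.005700
d^2_{-1,1}(0.5567) = +0.209395 -0.005700 = +0.203695
Attach z-rotation phases: D = e^{-i(-1)(0.9261)}·(+0.203695)·e^{-i(1)(2.1083)} = +0.077178-0.188508i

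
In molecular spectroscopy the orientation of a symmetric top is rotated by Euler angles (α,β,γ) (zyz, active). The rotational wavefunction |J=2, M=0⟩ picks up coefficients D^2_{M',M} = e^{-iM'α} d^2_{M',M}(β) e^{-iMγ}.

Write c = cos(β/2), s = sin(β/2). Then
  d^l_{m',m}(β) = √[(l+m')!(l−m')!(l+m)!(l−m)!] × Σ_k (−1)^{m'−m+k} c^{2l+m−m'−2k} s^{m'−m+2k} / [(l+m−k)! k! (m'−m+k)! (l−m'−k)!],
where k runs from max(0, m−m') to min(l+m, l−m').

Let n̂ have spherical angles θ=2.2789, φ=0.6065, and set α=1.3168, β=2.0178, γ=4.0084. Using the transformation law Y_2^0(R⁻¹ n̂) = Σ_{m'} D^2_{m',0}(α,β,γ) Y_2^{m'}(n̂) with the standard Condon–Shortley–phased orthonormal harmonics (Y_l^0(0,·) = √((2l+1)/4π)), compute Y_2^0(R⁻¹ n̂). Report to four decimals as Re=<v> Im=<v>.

Re=0.2909 Im=0.0000

Need the full column D^2_{m',0} for m'=−2..2 at α=1.3168, β=2.0178, γ=4.0084.
cos(β/2)=0.532792, sin(β/2)=0.846246
d^2_{-2,0}: single k=2 term ⇒ +0.497948;  D = -0.435069+0.242214i
d^2_{-1,0}: k∈[1..2] ⇒ +0.313506 -0.790904 = -0.477398;  D = -0.119958-0.462081i
d^2_{0,0}: k∈[0..2] ⇒ +0.080581 -0.813146 +0.512846 = -0.219720;  D = -0.219720+0.000000i
d^2_{1,0}: k∈[0..1] ⇒ -0.313506 +0.790904 = +0.477398;  D = +0.119958-0.462081i
d^2_{2,0}: single k=0 term ⇒ +0.497948;  D = -0.435069-0.242214i
Y_2^{m'}(θ=2.2789,φ=0.6065) and Σ D·Y over m':
  (-0.4351+0.2422i)·(+0.0781-0.2088i)  (-0.1200-0.4621i)·(-0.3136+0.2175i)  (-0.2197+0.0000i)·(+0.0849+0.0000i)  (+0.1200-0.4621i)·(+0.3136+0.2175i)  (-0.4351-0.2422i)·(+0.0781+0.2088i)
Y_2^0(R⁻¹ n̂) = +0.290856-0.000000i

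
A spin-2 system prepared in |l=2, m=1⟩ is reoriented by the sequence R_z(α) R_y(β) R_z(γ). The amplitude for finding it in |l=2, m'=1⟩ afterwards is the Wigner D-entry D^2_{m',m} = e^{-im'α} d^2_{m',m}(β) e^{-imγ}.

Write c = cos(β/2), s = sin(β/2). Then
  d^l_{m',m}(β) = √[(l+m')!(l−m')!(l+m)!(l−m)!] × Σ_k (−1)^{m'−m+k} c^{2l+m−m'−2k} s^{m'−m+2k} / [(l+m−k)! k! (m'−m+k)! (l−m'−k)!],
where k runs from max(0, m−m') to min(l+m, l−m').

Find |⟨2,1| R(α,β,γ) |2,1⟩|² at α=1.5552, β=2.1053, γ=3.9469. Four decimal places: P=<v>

P=0.2452

First d^2_{1,1}(β=2.1053), then the phase factors e^{-i(1)α} and e^{-i(1)γ}:
Half-angle: c=0.495271, s=0.868739. N=√(6·1·6·1)=6.000000
k: max(0,(1)−(1))=0 … min(2+(1),2−(1))=1
  k=0: (−1)^0·6.0000/(6)·0.4953^4·0.8687^0 = +0.060169
  k=1: (−1)^1·6.0000/(2)·0.4953^2·0.8687^2 = -0.555373
d^2_{1,1}(2.1053) = +0.060169 -0.555373 = -0.495204
|D^2_{1,1}|² = |d^2_{1,1}(β)|² = (-0.495204)² = 0.245227 (the z-rotation phases have unit modulus)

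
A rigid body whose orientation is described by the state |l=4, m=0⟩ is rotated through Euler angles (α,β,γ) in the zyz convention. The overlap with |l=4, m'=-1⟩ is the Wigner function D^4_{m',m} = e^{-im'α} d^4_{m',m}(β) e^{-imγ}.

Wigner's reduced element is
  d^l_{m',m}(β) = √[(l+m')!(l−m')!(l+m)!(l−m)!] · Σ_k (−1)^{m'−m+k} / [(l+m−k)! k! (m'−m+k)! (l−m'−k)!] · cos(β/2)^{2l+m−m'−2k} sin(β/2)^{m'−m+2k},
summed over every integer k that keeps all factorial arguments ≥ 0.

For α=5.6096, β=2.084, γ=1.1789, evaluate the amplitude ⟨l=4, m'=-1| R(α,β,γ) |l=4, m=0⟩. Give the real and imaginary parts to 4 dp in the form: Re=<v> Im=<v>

Re=0.2453 Im=-0.1958

Split into d^4_{-1,0}(β=2.084) × two z-phases.
c=cos(2.084/2)=0.504494, s=sin(2.084/2)=0.863415; N=√[6·120·24·24]=643.987578
k∈{1,2,3,4} keeps every argument non-negative
  k=1: (−1)^0·643.9876/(144)·0.5045^7·0.8634^1 = +0.032117
  k=2: (−1)^1·643.9876/(24)·0.5045^5·0.8634^3 = -0.564426
  k=3: (−1)^2·643.9876/(24)·0.5045^3·0.8634^5 = +1.653230
  k=4: (−1)^3·643.9876/(144)·0.5045^1·0.8634^7 = -0.807065
d^4_{-1,0}(2.084) = +0.032117 -0.564426 +1.653230 -0.807065 = +0.313856
D = (+0.781590-0.623792i)·(+0.313856)·(+1.000000+0.000000i) = +0.245307-0.195781i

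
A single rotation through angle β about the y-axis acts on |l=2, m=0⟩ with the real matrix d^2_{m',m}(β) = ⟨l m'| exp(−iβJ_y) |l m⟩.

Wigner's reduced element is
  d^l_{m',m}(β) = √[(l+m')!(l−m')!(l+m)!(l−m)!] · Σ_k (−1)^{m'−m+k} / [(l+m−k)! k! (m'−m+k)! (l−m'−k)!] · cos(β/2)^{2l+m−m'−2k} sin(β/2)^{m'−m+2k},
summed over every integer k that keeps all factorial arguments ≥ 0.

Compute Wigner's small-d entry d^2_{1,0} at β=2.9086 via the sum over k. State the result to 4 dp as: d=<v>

d^2_{1,0}(β=2.9086) via Wigner's sum:
With c≡cos(β/2)=0.116233 and s≡sin(β/2)=0.993222, N=[6·1·2·2]^{1/2}=4.898979
The bounds max(0,m−m')=0 and min(l+m,l−m')=1 give 2 terms
  k=0: (−1)^1·4.8990/(2)·0.1162^3·0.9932^1 = -0.003820
  k=1: (−1)^2·4.8990/(2)·0.1162^1·0.9932^3 = +0.278961
d^2_{1,0}(2.9086) = -0.003820 +0.278961 = +0.275141

d=0.2751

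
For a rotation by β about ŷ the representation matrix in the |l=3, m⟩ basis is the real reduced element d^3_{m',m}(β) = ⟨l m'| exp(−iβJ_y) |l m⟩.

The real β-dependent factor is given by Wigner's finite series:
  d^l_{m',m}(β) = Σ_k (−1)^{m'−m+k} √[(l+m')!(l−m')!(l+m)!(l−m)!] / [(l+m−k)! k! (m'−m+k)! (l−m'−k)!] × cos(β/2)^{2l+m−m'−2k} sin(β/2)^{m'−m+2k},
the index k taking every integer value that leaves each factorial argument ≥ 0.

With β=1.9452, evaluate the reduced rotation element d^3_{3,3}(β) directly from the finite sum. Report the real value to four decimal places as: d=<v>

d=0.0319

d^3_{3,3}(β=1.9452) via Wigner's sum:
With c≡cos(β/2)=0.563153 and s≡sin(β/2)=0.826353, N=[720·1·720·1]^{1/2}=720.000000
k: max(0,(3)−(3))=0 … min(3+(3),3−(3))=0
  k=0: (−1)^0·720.0000/(720)·0.5632^6·0.8264^0 = +0.031898
d^3_{3,3}(1.9452) = +0.031898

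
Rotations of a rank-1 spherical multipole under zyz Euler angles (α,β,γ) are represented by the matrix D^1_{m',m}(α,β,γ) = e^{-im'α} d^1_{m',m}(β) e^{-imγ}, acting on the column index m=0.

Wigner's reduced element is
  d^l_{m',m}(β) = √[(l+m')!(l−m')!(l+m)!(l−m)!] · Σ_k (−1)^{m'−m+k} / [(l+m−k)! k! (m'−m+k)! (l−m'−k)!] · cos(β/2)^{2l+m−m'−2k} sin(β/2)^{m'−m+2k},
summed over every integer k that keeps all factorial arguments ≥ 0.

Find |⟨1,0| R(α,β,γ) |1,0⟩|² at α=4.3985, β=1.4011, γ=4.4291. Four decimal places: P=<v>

P=0.0285

D^1_{0,0}(4.3985,1.4011,4.4291) = e^{-i·0·4.3985}·d^1_{0,0}(1.4011)·e^{-i·0·4.4291}. Compute d first:
With c≡cos(β/2)=0.764488 and s≡sin(β/2)=0.644638, N=[1·1·1·1]^{1/2}=1.000000
k∈{0,1} keeps every argument non-negative
  k=0: (−1)^0·1.0000/(1)·0.7645^2·0.6446^0 = +0.584442
  k=1: (−1)^1·1.0000/(1)·0.7645^0·0.6446^2 = -0.415558
d^1_{0,0}(1.4011) = +0.584442 -0.415558 = +0.168883
|D^1_{0,0}|² = |d^1_{0,0}(β)|² = (+0.168883)² = 0.028521 (the z-rotation phases have unit modulus)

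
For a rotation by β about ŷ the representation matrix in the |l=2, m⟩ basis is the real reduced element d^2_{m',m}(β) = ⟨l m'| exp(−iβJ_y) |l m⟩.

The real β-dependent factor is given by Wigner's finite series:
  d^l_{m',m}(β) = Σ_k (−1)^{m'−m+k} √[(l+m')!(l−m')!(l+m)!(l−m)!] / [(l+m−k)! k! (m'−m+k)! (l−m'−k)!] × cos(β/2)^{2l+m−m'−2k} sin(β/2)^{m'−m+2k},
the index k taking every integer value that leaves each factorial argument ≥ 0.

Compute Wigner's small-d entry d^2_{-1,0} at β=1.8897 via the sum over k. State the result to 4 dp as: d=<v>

d^2_{-1,0}(β=1.8897) via Wigner's sum:
With c≡cos(β/2)=0.585864 and s≡sin(β/2)=0.810409, N=[1·6·2·2]^{1/2}=4.898979
The bounds max(0,m−m')=1 and min(l+m,l−m')=2 give 2 terms
  k=1: (−1)^0·4.8990/(2)·0.5859^3·0.8104^1 = +0.399182
  k=2: (−1)^1·4.8990/(2)·0.5859^1·0.8104^3 = -0.763811
d^2_{-1,0}(1.8897) = +0.399182 -0.763811 = -0.364628

d=-0.3646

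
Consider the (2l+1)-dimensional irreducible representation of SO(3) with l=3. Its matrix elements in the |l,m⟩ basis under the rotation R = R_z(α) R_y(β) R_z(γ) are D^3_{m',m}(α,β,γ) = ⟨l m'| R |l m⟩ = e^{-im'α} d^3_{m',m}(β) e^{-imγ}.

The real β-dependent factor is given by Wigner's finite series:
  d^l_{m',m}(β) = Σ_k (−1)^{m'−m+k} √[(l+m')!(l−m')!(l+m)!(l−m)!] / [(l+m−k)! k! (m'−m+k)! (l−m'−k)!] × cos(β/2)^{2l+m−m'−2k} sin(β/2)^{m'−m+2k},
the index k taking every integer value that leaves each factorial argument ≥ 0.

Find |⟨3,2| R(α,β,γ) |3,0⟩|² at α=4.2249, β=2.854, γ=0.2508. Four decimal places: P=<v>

Split into d^3_{2,0}(β=2.854) × two z-phases.
Half-angle: c=0.143301, s=0.989679. N=√(120·1·6·6)=65.726707
k: max(0,(0)−(2))=0 … min(3+(0),3−(2))=1
  k=0: (−1)^2·65.7267/(12)·0.1433^4·0.9897^2 = +0.002262
  k=1: (−1)^3·65.7267/(12)·0.1433^2·0.9897^4 = -0.107904
d^3_{2,0}(2.854) = +0.002262 -0.107904 = -0.105642
|D^3_{2,0}|² = |d^3_{2,0}(β)|² = (-0.105642)² = 0.011160 (the z-rotation phases have unit modulus)

P=0.0112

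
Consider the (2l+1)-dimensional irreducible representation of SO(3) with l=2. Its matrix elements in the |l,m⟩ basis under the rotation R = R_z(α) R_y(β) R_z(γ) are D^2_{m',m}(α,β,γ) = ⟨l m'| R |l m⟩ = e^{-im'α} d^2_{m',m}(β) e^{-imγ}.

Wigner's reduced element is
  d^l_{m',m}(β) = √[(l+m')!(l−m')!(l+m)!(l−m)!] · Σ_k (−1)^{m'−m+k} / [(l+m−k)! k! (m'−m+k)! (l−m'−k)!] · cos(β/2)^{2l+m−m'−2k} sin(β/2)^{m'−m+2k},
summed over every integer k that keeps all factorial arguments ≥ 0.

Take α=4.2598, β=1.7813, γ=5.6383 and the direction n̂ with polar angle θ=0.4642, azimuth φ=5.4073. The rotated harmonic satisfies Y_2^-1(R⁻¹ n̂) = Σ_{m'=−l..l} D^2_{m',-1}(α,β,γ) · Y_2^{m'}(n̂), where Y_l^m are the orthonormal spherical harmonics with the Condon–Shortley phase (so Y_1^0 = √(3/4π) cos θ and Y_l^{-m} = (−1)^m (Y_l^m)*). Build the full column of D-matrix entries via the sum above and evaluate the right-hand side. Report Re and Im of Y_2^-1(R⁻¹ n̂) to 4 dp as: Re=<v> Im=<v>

Need the full column D^2_{m',-1} for m'=−2..2 at α=4.2598, β=1.7813, γ=5.6383.
cos(β/2)=0.628907, sin(β/2)=0.777481
d^2_{-2,-1}: single k=1 term ⇒ +0.386793;  D = -0.008019+0.386710i
d^2_{-1,-1}: k∈[0..1] ⇒ +0.156439 -0.717254 = -0.560815;  D = +0.499158+0.255645i
d^2_{0,-1}: k∈[0..1] ⇒ -0.473723 +0.723987 = +0.250264;  D = +0.200003-0.150436i
d^2_{1,-1}: k∈[0..1] ⇒ +0.717254 -0.365392 = +0.351863;  D = +0.067246+0.345377i
d^2_{2,-1}: single k=0 term ⇒ -0.591133;  D = +0.571220+0.152136i
Y_2^{m'}(θ=0.4642,φ=5.4073) and Σ D·Y over m':
  (-0.0080+0.3867i)·(-0.0139+0.0762i)  (+0.4992+0.2556i)·(+0.1980+0.2376i)  (+0.2000-0.1504i)·(+0.4411+0.0000i)  (+0.0672+0.3454i)·(-0.1980+0.2376i)  (+0.5712+0.1521i)·(-0.0139-0.0762i)
Y_2^-1(R⁻¹ n̂) = +0.005270-0.001203i

Re=0.0053 Im=-0.0012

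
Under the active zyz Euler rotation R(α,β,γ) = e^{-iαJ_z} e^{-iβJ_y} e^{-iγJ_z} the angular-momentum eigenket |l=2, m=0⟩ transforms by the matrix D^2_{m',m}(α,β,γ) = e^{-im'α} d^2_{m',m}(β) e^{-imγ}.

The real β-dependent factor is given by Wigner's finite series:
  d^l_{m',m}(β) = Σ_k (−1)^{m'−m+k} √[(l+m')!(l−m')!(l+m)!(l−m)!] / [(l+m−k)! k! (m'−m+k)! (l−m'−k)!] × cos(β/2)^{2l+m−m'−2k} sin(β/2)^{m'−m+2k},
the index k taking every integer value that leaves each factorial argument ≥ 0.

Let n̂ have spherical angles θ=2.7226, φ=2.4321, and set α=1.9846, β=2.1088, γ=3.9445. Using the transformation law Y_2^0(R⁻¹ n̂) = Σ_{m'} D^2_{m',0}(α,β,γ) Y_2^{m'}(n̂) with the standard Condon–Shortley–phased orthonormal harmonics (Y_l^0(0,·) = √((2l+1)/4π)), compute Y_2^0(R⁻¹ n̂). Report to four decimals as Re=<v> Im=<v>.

Need the full column D^2_{m',0} for m'=−2..2 at α=1.9846, β=2.1088, γ=3.9445.
cos(β/2)=0.493750, sin(β/2)=0.869604
d^2_{-2,0}: single k=2 term ⇒ +0.451578;  D = -0.305555-0.332503i
d^2_{-1,0}: k∈[1..2] ⇒ +0.256400 -0.795330 = -0.538930;  D = +0.216701-0.493443i
d^2_{0,0}: k∈[0..2] ⇒ +0.059433 -0.737423 +0.571856 = -0.106134;  D = -0.106134+0.000000i
d^2_{1,0}: k∈[0..1] ⇒ -0.256400 +0.795330 = +0.538930;  D = -0.216701-0.493443i
d^2_{2,0}: single k=0 term ⇒ +0.451578;  D = -0.305555+0.332503i
Y_2^{m'}(θ=2.7226,φ=2.4321) and Σ D·Y over m':
  (-0.3056-0.3325i)·(+0.0097+0.0632i)  (+0.2167-0.4934i)·(+0.2178+0.1870i)  (-0.1061+0.0000i)·(+0.4742+0.0000i)  (-0.2167-0.4934i)·(-0.2178+0.1870i)  (-0.3056+0.3325i)·(+0.0097-0.0632i)
Y_2^0(R⁻¹ n̂) = +0.264792+0.000000i

Re=0.2648 Im=0.0000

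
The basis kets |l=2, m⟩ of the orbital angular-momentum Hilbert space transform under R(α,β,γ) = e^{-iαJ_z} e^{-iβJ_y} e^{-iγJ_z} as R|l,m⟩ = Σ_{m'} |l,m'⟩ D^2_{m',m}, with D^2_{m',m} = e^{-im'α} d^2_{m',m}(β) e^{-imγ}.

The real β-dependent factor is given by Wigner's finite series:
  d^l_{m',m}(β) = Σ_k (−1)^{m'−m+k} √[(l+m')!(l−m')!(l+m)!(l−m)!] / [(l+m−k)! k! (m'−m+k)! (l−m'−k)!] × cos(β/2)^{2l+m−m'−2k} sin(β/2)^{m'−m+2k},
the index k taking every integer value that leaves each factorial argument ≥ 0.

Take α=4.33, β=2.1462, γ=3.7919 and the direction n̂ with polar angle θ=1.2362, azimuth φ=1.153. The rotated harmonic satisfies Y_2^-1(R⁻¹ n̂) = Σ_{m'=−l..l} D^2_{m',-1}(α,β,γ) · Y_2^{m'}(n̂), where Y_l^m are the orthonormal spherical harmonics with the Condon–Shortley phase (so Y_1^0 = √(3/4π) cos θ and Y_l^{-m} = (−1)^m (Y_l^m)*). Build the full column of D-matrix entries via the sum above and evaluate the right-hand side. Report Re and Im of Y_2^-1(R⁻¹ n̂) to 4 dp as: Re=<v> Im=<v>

Re=0.1573 Im=0.0882

Need the full column D^2_{m',-1} for m'=−2..2 at α=4.33, β=2.1462, γ=3.7919.
cos(β/2)=0.477403, sin(β/2)=0.878685
d^2_{-2,-1}: single k=1 term ⇒ +0.191213;  D = +0.189962-0.021840i
d^2_{-1,-1}: k∈[0..1] ⇒ +0.051944 -0.527906 = -0.475962;  D = +0.125999-0.458982i
d^2_{0,-1}: k∈[0..1] ⇒ -0.234187 +0.793340 = +0.559153;  D = -0.445029-0.338529i
d^2_{1,-1}: k∈[0..1] ⇒ +0.527906 -0.596118 = -0.068212;  D = -0.058572+0.034959i
d^2_{2,-1}: single k=0 term ⇒ -0.647760;  D = -0.100456-0.639923i
Y_2^{m'}(θ=1.2362,φ=1.153) and Σ D·Y over m':
  (+0.1900-0.0218i)·(-0.2311-0.2556i)  (+0.1260-0.4590i)·(+0.0972-0.2190i)  (-0.4450-0.3385i)·(-0.2134+0.0000i)  (-0.0586+0.0350i)·(-0.0972-0.2190i)  (-0.1005-0.6399i)·(-0.2311+0.2556i)
Y_2^-1(R⁻¹ n̂) = +0.157322+0.088170i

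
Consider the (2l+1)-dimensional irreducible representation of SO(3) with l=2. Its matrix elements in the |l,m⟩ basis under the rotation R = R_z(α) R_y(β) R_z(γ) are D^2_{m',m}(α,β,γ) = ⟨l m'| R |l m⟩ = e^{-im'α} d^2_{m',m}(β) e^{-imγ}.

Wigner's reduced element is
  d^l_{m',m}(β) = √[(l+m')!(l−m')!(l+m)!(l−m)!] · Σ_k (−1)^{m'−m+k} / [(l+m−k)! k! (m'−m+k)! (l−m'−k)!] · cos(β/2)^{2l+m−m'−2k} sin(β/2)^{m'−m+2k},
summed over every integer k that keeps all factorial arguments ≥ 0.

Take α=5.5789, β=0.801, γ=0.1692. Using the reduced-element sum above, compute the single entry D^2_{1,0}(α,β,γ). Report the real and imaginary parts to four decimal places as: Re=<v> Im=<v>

Re=-0.4664 Im=-0.3963

Split into d^2_{1,0}(β=0.801) × two z-phases.
With c≡cos(β/2)=0.920866 and s≡sin(β/2)=0.389879, N=[6·1·2·2]^{1/2}=4.898979
k∈{0,1} keeps every argument non-negative
  k=0: (−1)^1·4.8990/(2)·0.9209^3·0.3899^1 = -0.745753
  k=1: (−1)^2·4.8990/(2)·0.9209^1·0.3899^3 = +0.133678
d^2_{1,0}(0.801) = -0.745753 +0.133678 = -0.612074
D = (+0.762075+0.647489i)·(-0.612074)·(+1.000000+0.000000i) = -0.466446-0.396312i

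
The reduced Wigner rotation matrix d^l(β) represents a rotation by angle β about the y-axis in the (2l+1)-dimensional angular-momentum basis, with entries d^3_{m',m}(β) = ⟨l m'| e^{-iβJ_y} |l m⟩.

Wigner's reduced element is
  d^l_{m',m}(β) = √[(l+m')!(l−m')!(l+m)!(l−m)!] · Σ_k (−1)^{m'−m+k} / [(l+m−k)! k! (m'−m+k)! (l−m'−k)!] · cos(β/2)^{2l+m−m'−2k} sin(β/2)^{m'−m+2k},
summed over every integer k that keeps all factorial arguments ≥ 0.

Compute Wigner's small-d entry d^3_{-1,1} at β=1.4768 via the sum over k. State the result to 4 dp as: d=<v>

d^3_{-1,1}(β=1.4768) via Wigner's sum:
With c≡cos(β/2)=0.739546 and s≡sin(β/2)=0.673105, N=[2·24·24·2]^{1/2}=48.000000
The bounds max(0,m−m')=2 and min(l+m,l−m')=4 give 3 terms
  k=2: (−1)^0·48.0000/(8)·0.7395^4·0.6731^2 = +0.813166
  k=3: (−1)^1·48.0000/(6)·0.7395^2·0.6731^4 = -0.898160
  k=4: (−1)^2·48.0000/(48)·0.7395^0·0.6731^6 = +0.093003
d^3_{-1,1}(1.4768) = +0.813166 -0.898160 +0.093003 = +0.008010

d=0.0080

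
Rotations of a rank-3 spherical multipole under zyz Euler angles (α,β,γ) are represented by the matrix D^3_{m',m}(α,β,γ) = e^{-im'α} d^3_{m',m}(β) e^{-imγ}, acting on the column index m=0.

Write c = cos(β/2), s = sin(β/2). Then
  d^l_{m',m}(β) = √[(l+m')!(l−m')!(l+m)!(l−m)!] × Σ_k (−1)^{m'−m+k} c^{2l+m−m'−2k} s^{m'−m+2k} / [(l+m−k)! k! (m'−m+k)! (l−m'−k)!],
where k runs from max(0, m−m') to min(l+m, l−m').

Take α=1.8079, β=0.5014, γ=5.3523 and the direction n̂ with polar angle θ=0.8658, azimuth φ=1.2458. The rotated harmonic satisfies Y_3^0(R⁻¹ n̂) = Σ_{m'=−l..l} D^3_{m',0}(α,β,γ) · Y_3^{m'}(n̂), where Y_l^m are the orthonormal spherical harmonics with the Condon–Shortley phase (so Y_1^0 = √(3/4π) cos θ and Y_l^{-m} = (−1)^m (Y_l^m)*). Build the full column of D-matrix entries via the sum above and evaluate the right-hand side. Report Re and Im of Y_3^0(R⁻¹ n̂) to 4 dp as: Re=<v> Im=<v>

Re=0.2800 Im=0.0000

Need the full column D^3_{m',0} for m'=−3..3 at α=1.8079, β=0.5014, γ=5.3523.
cos(β/2)=0.968739, sin(β/2)=0.248082
d^3_{-3,0}: single k=3 term ⇒ +0.062076;  D = +0.040525-0.047023i
d^3_{-2,0}: k∈[2..3] ⇒ +0.296879 -0.019470 = +0.277409;  D = -0.246798-0.126674i
d^3_{-1,0}: k∈[1..3] ⇒ +0.733196 -0.144251 +0.003153 = +0.592098;  D = -0.139077+0.575533i
d^3_{0,0}: k∈[0..3] ⇒ +0.826496 -0.487821 +0.031992 -0.000233 = +0.370433;  D = +0.370433+0.000000i
d^3_{1,0}: k∈[0..2] ⇒ -0.733196 +0.144251 -0.003153 = -0.592098;  D = +0.139077+0.575533i
d^3_{2,0}: k∈[0..1] ⇒ +0.296879 -0.019470 = +0.277409;  D = -0.246798+0.126674i
d^3_{3,0}: single k=0 term ⇒ -0.062076;  D = -0.040525-0.047023i
Y_3^{m'}(θ=0.8658,φ=1.2458) and Σ D·Y over m':
  (+0.0405-0.0470i)·(-0.1526+0.1034i)  (-0.2468-0.1267i)·(-0.3058-0.2325i)  (-0.1391+0.5755i)·(+0.0864-0.2565i)  (+0.3704+0.0000i)·(-0.2177+0.0000i)  (+0.1391+0.5755i)·(-0.0864-0.2565i)  (-0.2468+0.1267i)·(-0.3058+0.2325i)  (-0.0405-0.0470i)·(+0.1526+0.1034i)
Y_3^0(R⁻¹ n̂) = +0.279991-0.000000i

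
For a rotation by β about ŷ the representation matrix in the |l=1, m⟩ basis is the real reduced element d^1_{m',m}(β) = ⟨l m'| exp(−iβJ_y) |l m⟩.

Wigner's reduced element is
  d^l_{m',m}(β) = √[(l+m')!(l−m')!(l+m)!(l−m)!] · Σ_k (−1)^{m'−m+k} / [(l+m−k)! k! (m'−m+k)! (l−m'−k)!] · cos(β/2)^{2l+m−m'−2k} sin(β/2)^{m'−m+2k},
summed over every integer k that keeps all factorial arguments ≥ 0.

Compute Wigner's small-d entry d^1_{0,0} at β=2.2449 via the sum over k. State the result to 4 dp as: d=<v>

d=-0.6242

d^1_{0,0}(β=2.2449) via Wigner's sum:
c=cos(2.2449/2)=0.433476, s=sin(2.2449/2)=0.901165; N=√[1·1·1·1]=1.000000
k∈{0,1} keeps every argument non-negative
  k=0: (−1)^0·1.0000/(1)·0.4335^2·0.9012^0 = +0.187901
  k=1: (−1)^1·1.0000/(1)·0.4335^0·0.9012^2 = -0.812099
d^1_{0,0}(2.2449) = +0.187901 -0.812099 = -0.624197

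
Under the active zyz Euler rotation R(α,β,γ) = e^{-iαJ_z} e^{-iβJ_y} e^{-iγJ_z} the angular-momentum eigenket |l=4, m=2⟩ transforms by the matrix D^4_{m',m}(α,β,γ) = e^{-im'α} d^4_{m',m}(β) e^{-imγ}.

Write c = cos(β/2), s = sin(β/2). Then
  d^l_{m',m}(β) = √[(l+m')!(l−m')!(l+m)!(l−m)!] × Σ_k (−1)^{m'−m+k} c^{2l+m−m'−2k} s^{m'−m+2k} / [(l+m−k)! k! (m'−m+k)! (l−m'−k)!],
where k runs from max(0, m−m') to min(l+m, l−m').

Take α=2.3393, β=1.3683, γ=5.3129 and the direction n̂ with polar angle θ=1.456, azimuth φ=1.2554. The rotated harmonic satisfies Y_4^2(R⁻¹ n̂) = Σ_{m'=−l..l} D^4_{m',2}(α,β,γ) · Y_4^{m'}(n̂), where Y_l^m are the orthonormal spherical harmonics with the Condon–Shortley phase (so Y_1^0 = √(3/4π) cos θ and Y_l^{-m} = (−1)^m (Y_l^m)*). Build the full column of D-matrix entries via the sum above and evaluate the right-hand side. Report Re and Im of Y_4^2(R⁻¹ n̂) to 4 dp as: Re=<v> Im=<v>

Re=0.0499 Im=-0.1470

Need the full column D^4_{m',2} for m'=−4..4 at α=2.3393, β=1.3683, γ=5.3129.
cos(β/2)=0.774957, sin(β/2)=0.632015
d^4_{-4,2}: single k=6 term ⇒ +0.202533;  D = +0.060277-0.193355i
d^4_{-3,2}: k∈[5..6] ⇒ +0.526808 -0.116797 = +0.410012;  D = -0.366236+0.184337i
d^4_{-2,2}: k∈[4..6] ⇒ +0.863195 -0.459302 +0.025458 = +0.429351;  D = +0.405344+0.141557i
d^4_{-1,2}: k∈[3..5] ⇒ +0.997891 -0.995574 +0.132435 = +0.134752;  D = -0.056482-0.122343i
d^4_{0,2}: k∈[2..4] ⇒ +0.820804 -1.455820 +0.363110 = -0.271906;  D = +0.098268-0.253527i
d^4_{1,2}: k∈[1..3] ⇒ +0.450096 -1.496836 +0.663716 = -0.383024;  D = -0.352978+0.148708i
d^4_{2,2}: k∈[0..2] ⇒ +0.130082 -1.038244 +0.863195 = -0.044967;  D = +0.041354+0.017658i
d^4_{3,2}: k∈[0..1] ⇒ -0.396947 +0.792051 = +0.395104;  D = +0.141010+0.369085i
d^4_{4,2}: single k=0 term ⇒ +0.457823;  D = +0.193907-0.414731i
Y_4^{m'}(θ=1.456,φ=1.2554) and Σ D·Y over m':
  (+0.0603-0.1934i)·(+0.1312+0.4106i)  (-0.3662+0.1843i)·(-0.1140+0.0822i)  (+0.4053+0.1416i)·(+0.2421+0.1768i)  (-0.0565-0.1223i)·(-0.0486+0.1488i)  (+0.0983-0.2535i)·(+0.2764+0.0000i)  (-0.3530+0.1487i)·(+0.0486+0.1488i)  (+0.0414+0.0177i)·(+0.2421-0.1768i)  (+0.1410+0.3691i)·(+0.1140+0.0822i)  (+0.1939-0.4147i)·(+0.1312-0.4106i)
Y_4^2(R⁻¹ n̂) = +0.049878-0.146994i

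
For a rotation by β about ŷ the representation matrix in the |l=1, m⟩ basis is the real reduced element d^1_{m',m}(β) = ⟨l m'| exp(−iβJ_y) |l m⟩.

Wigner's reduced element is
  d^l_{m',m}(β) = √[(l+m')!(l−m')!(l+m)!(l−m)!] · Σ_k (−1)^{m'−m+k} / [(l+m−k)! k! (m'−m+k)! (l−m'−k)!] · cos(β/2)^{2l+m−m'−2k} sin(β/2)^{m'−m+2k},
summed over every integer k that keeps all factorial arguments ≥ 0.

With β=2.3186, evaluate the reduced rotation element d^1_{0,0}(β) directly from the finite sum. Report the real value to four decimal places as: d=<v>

d=-0.6800

d^1_{0,0}(β=2.3186) via Wigner's sum:
Half-angle: c=0.399981, s=0.916523. N=√(1·1·1·1)=1.000000
Admissible k: 0..1 (factorial args all ≥0)
  k=0: (−1)^0·1.0000/(1)·0.4000^2·0.9165^0 = +0.159985
  k=1: (−1)^1·1.0000/(1)·0.4000^0·0.9165^2 = -0.840015
d^1_{0,0}(2.3186) = +0.159985 -0.840015 = -0.680030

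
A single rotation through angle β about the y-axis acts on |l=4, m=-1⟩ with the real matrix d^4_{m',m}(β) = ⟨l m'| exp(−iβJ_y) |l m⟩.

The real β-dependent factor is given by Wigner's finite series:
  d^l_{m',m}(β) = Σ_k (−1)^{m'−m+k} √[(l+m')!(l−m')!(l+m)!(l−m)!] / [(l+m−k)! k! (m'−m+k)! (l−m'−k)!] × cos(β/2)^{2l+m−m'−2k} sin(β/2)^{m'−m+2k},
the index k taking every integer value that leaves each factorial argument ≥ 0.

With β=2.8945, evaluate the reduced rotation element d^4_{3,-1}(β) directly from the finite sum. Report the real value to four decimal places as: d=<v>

d=-0.1122

d^4_{3,-1}(β=2.8945) via Wigner's sum:
c=cos(2.8945/2)=0.123232, s=sin(2.8945/2)=0.992378; N=√[5040·1·6·120]=1904.940944
k∈{0,1} keeps every argument non-negative
  k=0: (−1)^4·1904.9409/(144)·0.1232^4·0.9924^4 = +0.002959
  k=1: (−1)^5·1904.9409/(240)·0.1232^2·0.9924^6 = -0.115128
d^4_{3,-1}(2.8945) = +0.002959 -0.115128 = -0.112169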